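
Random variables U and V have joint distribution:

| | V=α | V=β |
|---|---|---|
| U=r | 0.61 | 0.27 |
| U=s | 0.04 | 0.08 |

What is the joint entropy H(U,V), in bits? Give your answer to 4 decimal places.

1.4223 bits

H(U,V) = −Σ p(x,y)·log₂ p(x,y) over all 4 cells.
  cell (r,α): −0.61·log₂0.61 = 0.43500
  cell (r,β): −0.27·log₂0.27 = 0.51002
  cell (s,α): −0.04·log₂0.04 = 0.18575
  cell (s,β): −0.08·log₂0.08 = 0.29151
Sum = 1.4223 bits.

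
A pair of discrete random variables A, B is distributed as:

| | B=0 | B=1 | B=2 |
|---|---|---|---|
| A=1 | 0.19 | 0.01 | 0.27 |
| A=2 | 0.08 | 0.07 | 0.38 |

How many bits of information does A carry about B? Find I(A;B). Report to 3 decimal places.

Marginals: p(A) = (0.4700, 0.5300), p(B) = (0.2700, 0.0800, 0.6500).
I(A;B) = H(A) + H(B) − H(A,B).
H(A) = 0.9974, H(B) = 1.2055, H(A,B) = 2.1222.
I(A;B) = 0.9974 + 1.2055 − 2.1222 = 0.081 bits.

0.081 bits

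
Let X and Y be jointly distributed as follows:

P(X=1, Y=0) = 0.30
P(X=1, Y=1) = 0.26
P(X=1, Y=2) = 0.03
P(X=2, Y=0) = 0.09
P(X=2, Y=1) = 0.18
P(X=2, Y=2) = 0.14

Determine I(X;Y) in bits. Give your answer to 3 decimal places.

Marginals: p(X) = (0.5900, 0.4100), p(Y) = (0.3900, 0.4400, 0.1700).
I(X;Y) = H(X) + H(Y) − H(X,Y).
H(X) = 0.9765, H(Y) = 1.4855, H(X,Y) = 2.3332.
I(X;Y) = 0.9765 + 1.4855 − 2.3332 = 0.129 bits.

0.129 bits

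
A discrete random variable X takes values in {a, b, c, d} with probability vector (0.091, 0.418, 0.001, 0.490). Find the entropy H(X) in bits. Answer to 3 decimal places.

1.355 bits

H(X) = −Σ p·log₂ p.
  −(0.091)·log₂(0.091) = 0.3147
  −(0.418)·log₂(0.418) = 0.5260
  −(0.001)·log₂(0.001) = 0.0100
  −(0.490)·log₂(0.490) = 0.5043
Sum: 0.3147 + 0.5260 + 0.0100 + 0.5043 = 1.355 bits.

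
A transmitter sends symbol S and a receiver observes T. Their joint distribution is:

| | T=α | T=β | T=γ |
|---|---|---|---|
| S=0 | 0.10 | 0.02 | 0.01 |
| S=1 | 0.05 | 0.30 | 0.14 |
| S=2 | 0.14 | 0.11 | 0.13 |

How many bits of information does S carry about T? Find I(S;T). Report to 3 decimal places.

0.197 bits

Marginals: p(S) = (0.1300, 0.4900, 0.3800), p(T) = (0.2900, 0.4300, 0.2800).
I(S;T) = H(S) + H(T) − H(S,T).
H(S) = 1.4174, H(T) = 1.5557, H(S,T) = 2.7758.
I(S;T) = 1.4174 + 1.5557 − 2.7758 = 0.197 bits.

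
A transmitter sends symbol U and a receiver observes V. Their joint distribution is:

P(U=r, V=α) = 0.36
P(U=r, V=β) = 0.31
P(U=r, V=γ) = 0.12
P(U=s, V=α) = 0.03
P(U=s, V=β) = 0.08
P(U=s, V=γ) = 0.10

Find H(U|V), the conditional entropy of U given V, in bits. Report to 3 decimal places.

Marginals: p(U) = (0.7900, 0.2100), p(V) = (0.3900, 0.3900, 0.2200).
H(U|V) = Σ p(V) · H(U|V=·).
  V=α: p=0.3900, H(U|V=α) = 0.3912
  V=β: p=0.3900, H(U|V=β) = 0.7321
  V=γ: p=0.2200, H(U|V=γ) = 0.9940
Weighted sum = 0.657 bits.

0.657 bits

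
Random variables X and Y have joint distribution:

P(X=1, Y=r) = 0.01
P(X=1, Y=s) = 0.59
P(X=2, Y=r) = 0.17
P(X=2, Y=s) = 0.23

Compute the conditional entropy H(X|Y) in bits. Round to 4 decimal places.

0.7577 bits

Marginals: p(X) = (0.6000, 0.4000), p(Y) = (0.1800, 0.8200).
H(X|Y) = Σ p(Y) · H(X|Y=·).
  Y=r: p=0.1800, H(X|Y=r) = 0.3095
  Y=s: p=0.8200, H(X|Y=s) = 0.8561
Weighted sum = 0.7577 bits.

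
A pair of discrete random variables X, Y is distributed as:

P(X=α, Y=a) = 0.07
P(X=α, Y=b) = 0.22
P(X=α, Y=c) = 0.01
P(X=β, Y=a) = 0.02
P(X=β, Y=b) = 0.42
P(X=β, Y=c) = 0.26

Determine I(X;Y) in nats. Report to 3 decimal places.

Marginals: p(X) = (0.3000, 0.7000), p(Y) = (0.0900, 0.6400, 0.2700).
I(X;Y) = H(X) + H(Y) − H(X,Y).
H(X) = 0.6109, H(Y) = 0.8559, H(X,Y) = 1.3581.
I(X;Y) = 0.6109 + 0.8559 − 1.3581 = 0.109 nats.

0.109 nats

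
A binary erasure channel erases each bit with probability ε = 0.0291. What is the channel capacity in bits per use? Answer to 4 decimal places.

Binary erasure channel: capacity C = 1 − ε.
C = 1 − 0.0291 = 0.9709 bits per channel use.

0.9709 bits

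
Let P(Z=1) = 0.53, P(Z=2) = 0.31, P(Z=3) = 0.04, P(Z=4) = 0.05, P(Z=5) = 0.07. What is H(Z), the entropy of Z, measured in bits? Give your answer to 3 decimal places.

1.680 bits

H(Z) = −Σ p·log₂ p.
  −(0.53)·log₂(0.53) = 0.4854
  −(0.31)·log₂(0.31) = 0.5238
  −(0.04)·log₂(0.04) = 0.1858
  −(0.05)·log₂(0.05) = 0.2161
  −(0.07)·log₂(0.07) = 0.2686
Sum: 0.4854 + 0.5238 + 0.1858 + 0.2161 + 0.2686 = 1.680 bits.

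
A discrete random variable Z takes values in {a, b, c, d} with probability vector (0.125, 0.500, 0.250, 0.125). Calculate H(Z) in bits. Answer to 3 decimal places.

H(Z) = −Σ p·log₂ p.
  −(0.125)·log₂(0.125) = 0.3750
  −(0.500)·log₂(0.500) = 0.5000
  −(0.250)·log₂(0.250) = 0.5000
  −(0.125)·log₂(0.125) = 0.3750
Sum: 0.3750 + 0.5000 + 0.5000 + 0.3750 = 1.750 bits.

1.750 bits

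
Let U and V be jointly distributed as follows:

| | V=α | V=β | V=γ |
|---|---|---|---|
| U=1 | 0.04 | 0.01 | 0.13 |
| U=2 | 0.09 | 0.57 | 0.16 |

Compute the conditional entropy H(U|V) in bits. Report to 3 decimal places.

0.476 bits

Marginals: p(U) = (0.1800, 0.8200), p(V) = (0.1300, 0.5800, 0.2900).
H(U|V) = Σ p(V) · H(U|V=·).
  V=α: p=0.1300, H(U|V=α) = 0.8905
  V=β: p=0.5800, H(U|V=β) = 0.1257
  V=γ: p=0.2900, H(U|V=γ) = 0.9923
Weighted sum = 0.476 bits.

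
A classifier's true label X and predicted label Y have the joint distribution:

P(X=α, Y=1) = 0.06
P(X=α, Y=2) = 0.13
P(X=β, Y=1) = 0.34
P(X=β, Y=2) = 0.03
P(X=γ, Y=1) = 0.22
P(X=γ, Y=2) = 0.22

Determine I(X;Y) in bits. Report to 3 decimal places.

Marginals: p(X) = (0.1900, 0.3700, 0.4400), p(Y) = (0.6200, 0.3800).
I(X;Y) = Σ p(x,y)·log₂[p(x,y)/(p(x)p(y))].
  (α,1): 0.06·log₂(0.5093) = -0.0584
  (α,2): 0.13·log₂(1.8006) = 0.1103
  (β,1): 0.34·log₂(1.4821) = 0.1930
  (β,2): 0.03·log₂(0.2134) = -0.0669
  (γ,1): 0.22·log₂(0.8065) = -0.0683
  (γ,2): 0.22·log₂(1.3158) = 0.0871
Sum = 0.197 bits.

0.197 bits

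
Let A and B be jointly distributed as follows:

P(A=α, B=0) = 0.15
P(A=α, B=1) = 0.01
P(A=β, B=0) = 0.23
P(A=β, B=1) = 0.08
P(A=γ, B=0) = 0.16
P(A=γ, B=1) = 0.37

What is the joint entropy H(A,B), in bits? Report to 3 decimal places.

H(A,B) = −Σ p(x,y)·log₂ p(x,y) over all 6 cells.
  cell (α,0): −0.15·log₂0.15 = 0.4105
  cell (α,1): −0.01·log₂0.01 = 0.0664
  cell (β,0): −0.23·log₂0.23 = 0.4877
  cell (β,1): −0.08·log₂0.08 = 0.2915
  cell (γ,0): −0.16·log₂0.16 = 0.4230
  cell (γ,1): −0.37·log₂0.37 = 0.5307
Sum = 2.210 bits.

2.210 bits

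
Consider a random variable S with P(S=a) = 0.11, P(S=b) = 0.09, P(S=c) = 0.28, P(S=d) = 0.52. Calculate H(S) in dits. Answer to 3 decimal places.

H(S) = −Σ p·log₁₀ p.
  −(0.11)·log₁₀(0.11) = 0.1054
  −(0.09)·log₁₀(0.09) = 0.0941
  −(0.28)·log₁₀(0.28) = 0.1548
  −(0.52)·log₁₀(0.52) = 0.1477
Sum: 0.1054 + 0.0941 + 0.1548 + 0.1477 = 0.502 dits.

0.502 dits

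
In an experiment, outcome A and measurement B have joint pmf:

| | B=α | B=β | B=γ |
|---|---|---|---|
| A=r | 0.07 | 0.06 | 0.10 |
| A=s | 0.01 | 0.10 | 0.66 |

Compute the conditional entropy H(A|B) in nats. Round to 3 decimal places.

0.432 nats

Chain rule: H(A|B) = H(A,B) − H(B).
Marginals: p(A) = (0.2300, 0.7700), p(B) = (0.0800, 0.1600, 0.7600).
H(A,B) = 1.1358 nats; H(B) = 0.7038 nats.
H(A|B) = 1.1358 − 0.7038 = 0.432 nats.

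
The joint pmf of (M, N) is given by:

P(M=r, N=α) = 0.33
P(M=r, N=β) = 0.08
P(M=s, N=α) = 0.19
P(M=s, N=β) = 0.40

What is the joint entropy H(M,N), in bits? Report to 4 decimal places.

H(M,N) = −Σ p(x,y)·log₂ p(x,y) over all 4 cells.
  cell (r,α): −0.33·log₂0.33 = 0.52782
  cell (r,β): −0.08·log₂0.08 = 0.29151
  cell (s,α): −0.19·log₂0.19 = 0.45523
  cell (s,β): −0.40·log₂0.40 = 0.52877
Sum = 1.8033 bits.

1.8033 bits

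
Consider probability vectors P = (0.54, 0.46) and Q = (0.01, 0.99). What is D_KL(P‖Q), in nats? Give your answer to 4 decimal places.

1.8015 nats

D(P‖Q) = Σ p·ln(p/q).
  0.54·ln(0.54/0.01) = 2.15405
  0.46·ln(0.46/0.99) = -0.35258
D(P‖Q) = 1.8015 nats.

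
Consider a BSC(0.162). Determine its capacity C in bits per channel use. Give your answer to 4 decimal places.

Binary symmetric channel: C = 1 − h₂(ε) where h₂ is the binary entropy function.
h₂(0.162) = −0.162·log₂0.162 − 0.838·log₂0.838 = 0.6391.
C = 1 − 0.6391 = 0.3609 bits per channel use.

0.3609 bits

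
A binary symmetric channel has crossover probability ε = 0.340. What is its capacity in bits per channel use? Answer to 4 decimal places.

0.0752 bits

Binary symmetric channel: C = 1 − h₂(ε) where h₂ is the binary entropy function.
h₂(0.340) = −0.340·log₂0.340 − 0.660·log₂0.660 = 0.9248.
C = 1 − 0.9248 = 0.0752 bits per channel use.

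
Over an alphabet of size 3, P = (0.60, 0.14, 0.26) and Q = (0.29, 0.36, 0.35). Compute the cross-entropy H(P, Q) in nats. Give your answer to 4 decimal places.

H(P,Q) = −Σ p·ln q.
  −0.60·ln(0.29) = 0.74272
  −0.14·ln(0.36) = 0.14303
  −0.26·ln(0.35) = 0.27295
H(P,Q) = 1.1587 nats.

1.1587 nats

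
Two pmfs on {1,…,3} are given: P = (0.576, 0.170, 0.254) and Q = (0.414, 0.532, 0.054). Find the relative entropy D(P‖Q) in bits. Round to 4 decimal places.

D(P‖Q) = Σ p·log₂(p/q).
  0.576·log₂(0.576/0.414) = 0.27443
  0.170·log₂(0.170/0.532) = -0.27980
  0.254·log₂(0.254/0.054) = 0.56738
D(P‖Q) = 0.5620 bits.

0.5620 bits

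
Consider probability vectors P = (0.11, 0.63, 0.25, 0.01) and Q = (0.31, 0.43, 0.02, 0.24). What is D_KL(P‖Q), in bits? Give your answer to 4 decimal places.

D(P‖Q) = Σ p·log₂(p/q).
  0.11·log₂(0.11/0.31) = -0.16442
  0.63·log₂(0.63/0.43) = 0.34714
  0.25·log₂(0.25/0.02) = 0.91096
  0.01·log₂(0.01/0.24) = -0.04585
D(P‖Q) = 1.0478 bits.

1.0478 bits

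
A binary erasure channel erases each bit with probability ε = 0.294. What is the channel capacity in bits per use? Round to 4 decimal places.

Binary erasure channel: capacity C = 1 − ε.
C = 1 − 0.294 = 0.7060 bits per channel use.

0.7060 bits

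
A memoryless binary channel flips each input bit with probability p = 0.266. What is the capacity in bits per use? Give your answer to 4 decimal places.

Binary symmetric channel: C = 1 − h₂(ε) where h₂ is the binary entropy function.
h₂(0.266) = −0.266·log₂0.266 − 0.734·log₂0.734 = 0.8357.
C = 1 − 0.8357 = 0.1643 bits per channel use.

0.1643 bits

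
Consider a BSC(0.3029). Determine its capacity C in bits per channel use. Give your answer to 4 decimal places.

Binary symmetric channel: C = 1 − h₂(ε) where h₂ is the binary entropy function.
h₂(0.3029) = −0.3029·log₂0.3029 − 0.6971·log₂0.6971 = 0.8848.
C = 1 − 0.8848 = 0.1152 bits per channel use.

0.1152 bits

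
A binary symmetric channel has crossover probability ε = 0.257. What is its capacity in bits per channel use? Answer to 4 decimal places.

0.1778 bits

Binary symmetric channel: C = 1 − h₂(ε) where h₂ is the binary entropy function.
h₂(0.257) = −0.257·log₂0.257 − 0.743·log₂0.743 = 0.8222.
C = 1 − 0.8222 = 0.1778 bits per channel use.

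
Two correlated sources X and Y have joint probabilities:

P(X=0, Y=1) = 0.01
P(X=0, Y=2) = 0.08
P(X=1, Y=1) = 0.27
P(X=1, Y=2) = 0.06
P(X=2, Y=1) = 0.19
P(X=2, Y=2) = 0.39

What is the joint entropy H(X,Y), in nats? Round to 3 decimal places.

H(X,Y) = −Σ p(x,y)·ln p(x,y) over all 6 cells.
  cell (0,1): −0.01·ln0.01 = 0.0461
  cell (0,2): −0.08·ln0.08 = 0.2021
  cell (1,1): −0.27·ln0.27 = 0.3535
  cell (1,2): −0.06·ln0.06 = 0.1688
  cell (2,1): −0.19·ln0.19 = 0.3155
  cell (2,2): −0.39·ln0.39 = 0.3672
Sum = 1.453 nats.

1.453 nats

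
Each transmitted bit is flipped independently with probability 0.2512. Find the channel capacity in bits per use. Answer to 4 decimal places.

0.1868 bits

Binary symmetric channel: C = 1 − h₂(ε) where h₂ is the binary entropy function.
h₂(0.2512) = −0.2512·log₂0.2512 − 0.7488·log₂0.7488 = 0.8132.
C = 1 − 0.8132 = 0.1868 bits per channel use.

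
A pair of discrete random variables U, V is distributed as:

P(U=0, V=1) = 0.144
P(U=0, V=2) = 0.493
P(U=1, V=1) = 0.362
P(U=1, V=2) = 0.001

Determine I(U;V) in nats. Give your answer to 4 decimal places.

Marginals: p(U) = (0.6370, 0.3630), p(V) = (0.5060, 0.4940).
I(U;V) = Σ p(x,y)·ln[p(x,y)/(p(x)p(y))].
  (0,1): 0.144·ln(0.4468) = -0.11603
  (0,2): 0.493·ln(1.5667) = 0.22134
  (1,1): 0.362·ln(1.9708) = 0.24560
  (1,2): 0.001·ln(0.0056) = -0.00519
Sum = 0.3457 nats.

0.3457 nats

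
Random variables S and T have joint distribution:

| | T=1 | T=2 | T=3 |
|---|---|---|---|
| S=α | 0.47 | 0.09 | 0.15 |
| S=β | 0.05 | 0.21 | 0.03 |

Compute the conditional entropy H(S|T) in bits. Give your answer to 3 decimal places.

0.619 bits

Chain rule: H(S|T) = H(S,T) − H(T).
Marginals: p(S) = (0.7100, 0.2900), p(T) = (0.5200, 0.3000, 0.1800).
H(S,T) = 2.0758 bits; H(T) = 1.4570 bits.
H(S|T) = 2.0758 − 1.4570 = 0.619 bits.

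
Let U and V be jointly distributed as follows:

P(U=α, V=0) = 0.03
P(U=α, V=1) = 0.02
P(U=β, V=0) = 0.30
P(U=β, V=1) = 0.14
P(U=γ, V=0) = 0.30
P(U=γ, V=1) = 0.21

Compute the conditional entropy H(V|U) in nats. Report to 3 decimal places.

0.654 nats

Chain rule: H(V|U) = H(U,V) − H(U).
Marginals: p(U) = (0.0500, 0.4400, 0.5100), p(V) = (0.6300, 0.3700).
H(U,V) = 1.5088 nats; H(U) = 0.8544 nats.
H(V|U) = 1.5088 − 0.8544 = 0.654 nats.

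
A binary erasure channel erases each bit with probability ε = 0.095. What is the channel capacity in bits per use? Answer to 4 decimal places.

0.9050 bits

Binary erasure channel: capacity C = 1 − ε.
C = 1 − 0.095 = 0.9050 bits per channel use.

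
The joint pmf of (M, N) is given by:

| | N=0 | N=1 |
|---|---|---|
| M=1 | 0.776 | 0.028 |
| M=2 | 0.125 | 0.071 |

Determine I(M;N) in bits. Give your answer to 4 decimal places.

Marginals: p(M) = (0.8040, 0.1960), p(N) = (0.9010, 0.0990).
I(M;N) = H(M) + H(N) − H(M,N).
H(M) = 0.7139, H(N) = 0.4658, H(M,N) = 1.0743.
I(M;N) = 0.7139 + 0.4658 − 1.0743 = 0.1054 bits.

0.1054 bits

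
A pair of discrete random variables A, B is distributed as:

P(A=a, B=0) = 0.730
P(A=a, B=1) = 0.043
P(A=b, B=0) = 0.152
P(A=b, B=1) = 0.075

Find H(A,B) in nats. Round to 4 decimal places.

H(A,B) = −Σ p(x,y)·ln p(x,y) over all 4 cells.
  cell (a,0): −0.730·ln0.730 = 0.22974
  cell (a,1): −0.043·ln0.043 = 0.13530
  cell (b,0): −0.152·ln0.152 = 0.28635
  cell (b,1): −0.075·ln0.075 = 0.19427
Sum = 0.8457 nats.

0.8457 nats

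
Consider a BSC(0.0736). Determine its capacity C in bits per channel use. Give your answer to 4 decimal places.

0.6208 bits

Binary symmetric channel: C = 1 − h₂(ε) where h₂ is the binary entropy function.
h₂(0.0736) = −0.0736·log₂0.0736 − 0.9264·log₂0.9264 = 0.3792.
C = 1 − 0.3792 = 0.6208 bits per channel use.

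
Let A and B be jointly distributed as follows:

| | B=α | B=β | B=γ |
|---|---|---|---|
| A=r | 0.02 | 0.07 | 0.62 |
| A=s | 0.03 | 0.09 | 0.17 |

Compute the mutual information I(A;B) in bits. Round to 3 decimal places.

0.068 bits

Marginals: p(A) = (0.7100, 0.2900), p(B) = (0.0500, 0.1600, 0.7900).
I(A;B) = Σ p(x,y)·log₂[p(x,y)/(p(x)p(y))].
  (r,α): 0.02·log₂(0.5634) = -0.0166
  (r,β): 0.07·log₂(0.6162) = -0.0489
  (r,γ): 0.62·log₂(1.1054) = 0.0896
  (s,α): 0.03·log₂(2.0690) = 0.0315
  (s,β): 0.09·log₂(1.9397) = 0.0860
  (s,γ): 0.17·log₂(0.7420) = -0.0732
Sum = 0.068 bits.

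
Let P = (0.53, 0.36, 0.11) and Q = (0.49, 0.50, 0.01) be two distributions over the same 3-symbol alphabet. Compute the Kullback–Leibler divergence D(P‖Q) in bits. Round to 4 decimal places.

0.2699 bits

D(P‖Q) = Σ p·log₂(p/q).
  0.53·log₂(0.53/0.49) = 0.06000
  0.36·log₂(0.36/0.50) = -0.17062
  0.11·log₂(0.11/0.01) = 0.38054
D(P‖Q) = 0.2699 bits.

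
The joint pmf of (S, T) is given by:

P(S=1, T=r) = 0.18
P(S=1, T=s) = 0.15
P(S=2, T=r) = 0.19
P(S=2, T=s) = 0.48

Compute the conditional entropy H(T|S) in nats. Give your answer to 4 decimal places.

Marginals: p(S) = (0.3300, 0.6700), p(T) = (0.3700, 0.6300).
H(T|S) = Σ p(S) · H(T|S=·).
  S=1: p=0.3300, H(T|S=1) = 0.6890
  S=2: p=0.6700, H(T|S=2) = 0.5963
Weighted sum = 0.6269 nats.

0.6269 nats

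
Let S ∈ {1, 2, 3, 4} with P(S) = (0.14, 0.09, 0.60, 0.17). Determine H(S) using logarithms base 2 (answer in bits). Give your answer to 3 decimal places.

1.587 bits

H(S) = −Σ p·log₂ p.
  −(0.14)·log₂(0.14) = 0.3971
  −(0.09)·log₂(0.09) = 0.3127
  −(0.60)·log₂(0.60) = 0.4422
  −(0.17)·log₂(0.17) = 0.4346
Sum: 0.3971 + 0.3127 + 0.4422 + 0.4346 = 1.587 bits.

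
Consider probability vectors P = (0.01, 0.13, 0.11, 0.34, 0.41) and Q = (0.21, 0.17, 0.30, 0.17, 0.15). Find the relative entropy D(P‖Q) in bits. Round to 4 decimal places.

0.6813 bits

D(P‖Q) = Σ p·log₂(p/q).
  0.01·log₂(0.01/0.21) = -0.04392
  0.13·log₂(0.13/0.17) = -0.05031
  0.11·log₂(0.11/0.30) = -0.15922
  0.34·log₂(0.34/0.17) = 0.34000
  0.41·log₂(0.41/0.15) = 0.59477
D(P‖Q) = 0.6813 bits.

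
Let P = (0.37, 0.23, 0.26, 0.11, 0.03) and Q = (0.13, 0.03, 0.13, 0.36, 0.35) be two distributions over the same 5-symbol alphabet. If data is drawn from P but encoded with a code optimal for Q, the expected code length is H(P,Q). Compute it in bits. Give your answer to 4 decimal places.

H(P,Q) = −Σ p·log₂ q.
  −0.37·log₂(0.13) = 1.08906
  −0.23·log₂(0.03) = 1.16355
  −0.26·log₂(0.13) = 0.76529
  −0.11·log₂(0.36) = 0.16213
  −0.03·log₂(0.35) = 0.04544
H(P,Q) = 3.2255 bits.

3.2255 bits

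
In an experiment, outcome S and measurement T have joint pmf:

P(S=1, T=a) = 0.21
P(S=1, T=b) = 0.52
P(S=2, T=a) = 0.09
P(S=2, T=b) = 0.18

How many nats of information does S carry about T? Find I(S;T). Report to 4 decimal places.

0.0010 nats

Marginals: p(S) = (0.7300, 0.2700), p(T) = (0.3000, 0.7000).
I(S;T) = Σ p(x,y)·ln[p(x,y)/(p(x)p(y))].
  (1,a): 0.21·ln(0.9589) = -0.00881
  (1,b): 0.52·ln(1.0176) = 0.00908
  (2,a): 0.09·ln(1.1111) = 0.00948
  (2,b): 0.18·ln(0.9524) = -0.00878
Sum = 0.0010 nats.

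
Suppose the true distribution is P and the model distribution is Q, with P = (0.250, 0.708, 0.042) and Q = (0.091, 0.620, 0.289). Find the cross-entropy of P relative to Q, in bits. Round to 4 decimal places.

1.4280 bits

H(P,Q) = −Σ p·log₂ q.
  −0.250·log₂(0.091) = 0.86450
  −0.708·log₂(0.620) = 0.48828
  −0.042·log₂(0.289) = 0.07522
H(P,Q) = 1.4280 bits.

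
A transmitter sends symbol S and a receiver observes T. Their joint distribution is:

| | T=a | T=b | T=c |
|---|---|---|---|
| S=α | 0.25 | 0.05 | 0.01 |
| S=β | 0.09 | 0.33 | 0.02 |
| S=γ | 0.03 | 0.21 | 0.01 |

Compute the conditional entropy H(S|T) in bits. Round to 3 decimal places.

Chain rule: H(S|T) = H(S,T) − H(T).
Marginals: p(S) = (0.3100, 0.4400, 0.2500), p(T) = (0.3700, 0.5900, 0.0400).
H(S,T) = 2.4269 bits; H(T) = 1.1656 bits.
H(S|T) = 2.4269 − 1.1656 = 1.261 bits.

1.261 bits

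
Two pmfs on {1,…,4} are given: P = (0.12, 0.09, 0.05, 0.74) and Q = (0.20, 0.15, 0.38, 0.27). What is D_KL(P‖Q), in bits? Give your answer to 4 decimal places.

D(P‖Q) = Σ p·log₂(p/q).
  0.12·log₂(0.12/0.20) = -0.08844
  0.09·log₂(0.09/0.15) = -0.06633
  0.05·log₂(0.05/0.38) = -0.14630
  0.74·log₂(0.74/0.27) = 1.07638
D(P‖Q) = 0.7753 bits.

0.7753 bits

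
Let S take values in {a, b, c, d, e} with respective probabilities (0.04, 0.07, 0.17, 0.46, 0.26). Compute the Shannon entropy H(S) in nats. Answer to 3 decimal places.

1.324 nats

H(S) = −Σ p·ln p.
  −(0.04)·ln(0.04) = 0.1288
  −(0.07)·ln(0.07) = 0.1861
  −(0.17)·ln(0.17) = 0.3012
  −(0.46)·ln(0.46) = 0.3572
  −(0.26)·ln(0.26) = 0.3502
Sum: 0.1288 + 0.1861 + 0.3012 + 0.3572 + 0.3502 = 1.324 nats.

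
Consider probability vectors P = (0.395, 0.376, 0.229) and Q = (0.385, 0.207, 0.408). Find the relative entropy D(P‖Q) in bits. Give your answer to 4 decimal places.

D(P‖Q) = Σ p·log₂(p/q).
  0.395·log₂(0.395/0.385) = 0.01461
  0.376·log₂(0.376/0.207) = 0.32377
  0.229·log₂(0.229/0.408) = -0.19081
D(P‖Q) = 0.1476 bits.

0.1476 bits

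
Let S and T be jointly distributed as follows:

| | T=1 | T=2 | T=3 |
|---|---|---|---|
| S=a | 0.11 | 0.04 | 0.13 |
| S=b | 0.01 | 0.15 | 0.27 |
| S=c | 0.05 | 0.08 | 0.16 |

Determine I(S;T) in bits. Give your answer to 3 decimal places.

Marginals: p(S) = (0.2800, 0.4300, 0.2900), p(T) = (0.1700, 0.2700, 0.5600).
I(S;T) = Σ p(x,y)·log₂[p(x,y)/(p(x)p(y))].
  (a,1): 0.11·log₂(2.3109) = 0.1329
  (a,2): 0.04·log₂(0.5291) = -0.0367
  (a,3): 0.13·log₂(0.8291) = -0.0352
  (b,1): 0.01·log₂(0.1368) = -0.0287
  (b,2): 0.15·log₂(1.2920) = 0.0554
  (b,3): 0.27·log₂(1.1213) = 0.0446
  (c,1): 0.05·log₂(1.0142) = 0.0010
  (c,2): 0.08·log₂(1.0217) = 0.0025
  (c,3): 0.16·log₂(0.9852) = -0.0034
Sum = 0.132 bits.

0.132 bits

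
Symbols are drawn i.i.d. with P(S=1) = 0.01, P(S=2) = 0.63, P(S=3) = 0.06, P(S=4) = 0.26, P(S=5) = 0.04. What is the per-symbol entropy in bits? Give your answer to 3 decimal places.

1.421 bits

H(S) = −Σ p·log₂ p.
  −(0.01)·log₂(0.01) = 0.0664
  −(0.63)·log₂(0.63) = 0.4199
  −(0.06)·log₂(0.06) = 0.2435
  −(0.26)·log₂(0.26) = 0.5053
  −(0.04)·log₂(0.04) = 0.1858
Sum: 0.0664 + 0.4199 + 0.2435 + 0.5053 + 0.1858 = 1.421 bits.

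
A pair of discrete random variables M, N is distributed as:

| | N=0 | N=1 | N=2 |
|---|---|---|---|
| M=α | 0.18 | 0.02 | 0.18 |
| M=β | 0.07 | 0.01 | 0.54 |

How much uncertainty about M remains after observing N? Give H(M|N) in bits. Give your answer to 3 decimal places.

Chain rule: H(M|N) = H(M,N) − H(N).
Marginals: p(M) = (0.3800, 0.6200), p(N) = (0.2500, 0.0300, 0.7200).
H(M,N) = 1.8185 bits; H(N) = 0.9930 bits.
H(M|N) = 1.8185 − 0.9930 = 0.826 bits.

0.826 bits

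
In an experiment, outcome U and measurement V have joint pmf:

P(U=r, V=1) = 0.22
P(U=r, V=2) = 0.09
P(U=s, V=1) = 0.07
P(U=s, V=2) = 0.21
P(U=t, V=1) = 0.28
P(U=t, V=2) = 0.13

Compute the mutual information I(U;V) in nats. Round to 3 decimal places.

0.083 nats

Marginals: p(U) = (0.3100, 0.2800, 0.4100), p(V) = (0.5700, 0.4300).
I(U;V) = Σ p(x,y)·ln[p(x,y)/(p(x)p(y))].
  (r,1): 0.22·ln(1.2450) = 0.0482
  (r,2): 0.09·ln(0.6752) = -0.0354
  (s,1): 0.07·ln(0.4386) = -0.0577
  (s,2): 0.21·ln(1.7442) = 0.1168
  (t,1): 0.28·ln(1.1981) = 0.0506
  (t,2): 0.13·ln(0.7374) = -0.0396
Sum = 0.083 nats.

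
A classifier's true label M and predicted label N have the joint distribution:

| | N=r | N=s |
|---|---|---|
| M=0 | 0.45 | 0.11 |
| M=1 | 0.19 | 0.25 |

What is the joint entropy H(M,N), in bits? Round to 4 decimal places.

H(M,N) = −Σ p(x,y)·log₂ p(x,y) over all 4 cells.
  cell (0,r): −0.45·log₂0.45 = 0.51840
  cell (0,s): −0.11·log₂0.11 = 0.35029
  cell (1,r): −0.19·log₂0.19 = 0.45523
  cell (1,s): −0.25·log₂0.25 = 0.50000
Sum = 1.8239 bits.

1.8239 bits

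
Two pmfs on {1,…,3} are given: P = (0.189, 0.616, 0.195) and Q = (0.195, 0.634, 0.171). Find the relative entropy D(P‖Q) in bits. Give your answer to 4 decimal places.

0.0028 bits

D(P‖Q) = Σ p·log₂(p/q).
  0.189·log₂(0.189/0.195) = -0.00852
  0.616·log₂(0.616/0.634) = -0.02560
  0.195·log₂(0.195/0.171) = 0.03695
D(P‖Q) = 0.0028 bits.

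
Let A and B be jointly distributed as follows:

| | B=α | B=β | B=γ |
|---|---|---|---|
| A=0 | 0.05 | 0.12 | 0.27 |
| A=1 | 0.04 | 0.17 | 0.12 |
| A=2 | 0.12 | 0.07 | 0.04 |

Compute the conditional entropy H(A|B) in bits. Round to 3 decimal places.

Chain rule: H(A|B) = H(A,B) − H(B).
Marginals: p(A) = (0.4400, 0.3300, 0.2300), p(B) = (0.2100, 0.3600, 0.4300).
H(A,B) = 2.9020 bits; H(B) = 1.5270 bits.
H(A|B) = 2.9020 − 1.5270 = 1.375 bits.

1.375 bits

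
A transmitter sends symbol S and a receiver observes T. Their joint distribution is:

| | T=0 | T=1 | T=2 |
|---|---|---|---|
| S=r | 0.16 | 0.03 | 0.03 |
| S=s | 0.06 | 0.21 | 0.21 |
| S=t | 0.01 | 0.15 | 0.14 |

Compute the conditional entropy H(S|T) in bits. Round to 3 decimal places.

Marginals: p(S) = (0.2200, 0.4800, 0.3000), p(T) = (0.2300, 0.3900, 0.3800).
H(S|T) = Σ p(T) · H(S|T=·).
  T=0: p=0.2300, H(S|T=0) = 1.0666
  T=1: p=0.3900, H(S|T=1) = 1.2957
  T=2: p=0.3800, H(S|T=2) = 1.2928
Weighted sum = 1.242 bits.

1.242 bits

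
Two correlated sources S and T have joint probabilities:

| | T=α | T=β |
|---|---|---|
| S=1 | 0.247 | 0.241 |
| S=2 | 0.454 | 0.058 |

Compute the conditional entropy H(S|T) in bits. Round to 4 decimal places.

Marginals: p(S) = (0.4880, 0.5120), p(T) = (0.7010, 0.2990).
H(S|T) = Σ p(T) · H(S|T=·).
  T=α: p=0.7010, H(S|T=α) = 0.9362
  T=β: p=0.2990, H(S|T=β) = 0.7097
Weighted sum = 0.8685 bits.

0.8685 bits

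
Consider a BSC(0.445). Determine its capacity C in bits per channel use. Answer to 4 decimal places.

0.0087 bits

Binary symmetric channel: C = 1 − h₂(ε) where h₂ is the binary entropy function.
h₂(0.445) = −0.445·log₂0.445 − 0.555·log₂0.555 = 0.9913.
C = 1 − 0.9913 = 0.0087 bits per channel use.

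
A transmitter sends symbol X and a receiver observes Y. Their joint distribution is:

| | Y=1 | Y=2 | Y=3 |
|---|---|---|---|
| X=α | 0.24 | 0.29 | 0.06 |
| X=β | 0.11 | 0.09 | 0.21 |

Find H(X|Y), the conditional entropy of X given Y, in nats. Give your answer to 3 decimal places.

0.569 nats

Marginals: p(X) = (0.5900, 0.4100), p(Y) = (0.3500, 0.3800, 0.2700).
H(X|Y) = Σ p(Y) · H(X|Y=·).
  Y=1: p=0.3500, H(X|Y=1) = 0.6225
  Y=2: p=0.3800, H(X|Y=2) = 0.5474
  Y=3: p=0.2700, H(X|Y=3) = 0.5297
Weighted sum = 0.569 nats.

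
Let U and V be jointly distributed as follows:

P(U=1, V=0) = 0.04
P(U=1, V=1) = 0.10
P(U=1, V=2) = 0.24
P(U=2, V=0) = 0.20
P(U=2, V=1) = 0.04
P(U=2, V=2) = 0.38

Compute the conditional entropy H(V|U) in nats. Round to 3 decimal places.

0.856 nats

Marginals: p(U) = (0.3800, 0.6200), p(V) = (0.2400, 0.1400, 0.6200).
H(V|U) = Σ p(U) · H(V|U=·).
  U=1: p=0.3800, H(V|U=1) = 0.8785
  U=2: p=0.6200, H(V|U=2) = 0.8418
Weighted sum = 0.856 nats.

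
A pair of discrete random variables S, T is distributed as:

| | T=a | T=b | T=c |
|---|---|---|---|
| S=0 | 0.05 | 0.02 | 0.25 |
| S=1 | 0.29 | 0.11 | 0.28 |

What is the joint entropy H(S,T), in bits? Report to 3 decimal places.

2.211 bits

H(S,T) = −Σ p(x,y)·log₂ p(x,y) over all 6 cells.
  cell (0,a): −0.05·log₂0.05 = 0.2161
  cell (0,b): −0.02·log₂0.02 = 0.1129
  cell (0,c): −0.25·log₂0.25 = 0.5000
  cell (1,a): −0.29·log₂0.29 = 0.5179
  cell (1,b): −0.11·log₂0.11 = 0.3503
  cell (1,c): −0.28·log₂0.28 = 0.5142
Sum = 2.211 bits.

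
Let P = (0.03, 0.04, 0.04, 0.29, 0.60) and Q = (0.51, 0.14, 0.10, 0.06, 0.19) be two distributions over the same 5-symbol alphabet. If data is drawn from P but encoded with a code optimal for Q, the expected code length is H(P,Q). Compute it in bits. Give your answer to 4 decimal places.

2.8901 bits

H(P,Q) = −Σ p·log₂ q.
  −0.03·log₂(0.51) = 0.02914
  −0.04·log₂(0.14) = 0.11346
  −0.04·log₂(0.10) = 0.13288
  −0.29·log₂(0.06) = 1.17708
  −0.60·log₂(0.19) = 1.43756
H(P,Q) = 2.8901 bits.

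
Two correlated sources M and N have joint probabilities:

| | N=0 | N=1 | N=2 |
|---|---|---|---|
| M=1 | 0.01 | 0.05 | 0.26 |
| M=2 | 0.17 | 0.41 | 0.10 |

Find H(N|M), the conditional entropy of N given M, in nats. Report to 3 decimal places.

Marginals: p(M) = (0.3200, 0.6800), p(N) = (0.1800, 0.4600, 0.3600).
H(N|M) = Σ p(M) · H(N|M=·).
  M=1: p=0.3200, H(N|M=1) = 0.5671
  M=2: p=0.6800, H(N|M=2) = 0.9335
Weighted sum = 0.816 nats.

0.816 nats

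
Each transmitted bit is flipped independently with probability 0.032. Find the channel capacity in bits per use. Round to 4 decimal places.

Binary symmetric channel: C = 1 − h₂(ε) where h₂ is the binary entropy function.
h₂(0.032) = −0.032·log₂0.032 − 0.968·log₂0.968 = 0.2043.
C = 1 − 0.2043 = 0.7957 bits per channel use.

0.7957 bits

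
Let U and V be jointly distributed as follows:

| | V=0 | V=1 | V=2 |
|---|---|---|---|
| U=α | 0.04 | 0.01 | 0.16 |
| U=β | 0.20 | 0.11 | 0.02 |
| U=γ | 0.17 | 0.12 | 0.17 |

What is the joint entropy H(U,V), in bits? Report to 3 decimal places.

2.839 bits

H(U,V) = −Σ p(x,y)·log₂ p(x,y) over all 9 cells.
  cell (α,0): −0.04·log₂0.04 = 0.1858
  cell (α,1): −0.01·log₂0.01 = 0.0664
  cell (α,2): −0.16·log₂0.16 = 0.4230
  cell (β,0): −0.20·log₂0.20 = 0.4644
  cell (β,1): −0.11·log₂0.11 = 0.3503
  cell (β,2): −0.02·log₂0.02 = 0.1129
  cell (γ,0): −0.17·log₂0.17 = 0.4346
  cell (γ,1): −0.12·log₂0.12 = 0.3671
  cell (γ,2): −0.17·log₂0.17 = 0.4346
Sum = 2.839 bits.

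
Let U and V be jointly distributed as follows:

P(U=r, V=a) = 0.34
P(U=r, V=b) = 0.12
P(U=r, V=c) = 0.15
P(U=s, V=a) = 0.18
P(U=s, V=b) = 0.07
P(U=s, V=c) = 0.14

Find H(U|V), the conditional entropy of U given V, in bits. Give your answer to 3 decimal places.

0.954 bits

Marginals: p(U) = (0.6100, 0.3900), p(V) = (0.5200, 0.1900, 0.2900).
H(U|V) = Σ p(V) · H(U|V=·).
  V=a: p=0.5200, H(U|V=a) = 0.9306
  V=b: p=0.1900, H(U|V=b) = 0.9495
  V=c: p=0.2900, H(U|V=c) = 0.9991
Weighted sum = 0.954 bits.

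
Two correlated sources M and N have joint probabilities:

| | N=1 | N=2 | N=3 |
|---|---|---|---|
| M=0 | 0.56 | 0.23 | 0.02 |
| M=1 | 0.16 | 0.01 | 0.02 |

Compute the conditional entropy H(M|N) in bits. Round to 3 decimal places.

0.650 bits

Marginals: p(M) = (0.8100, 0.1900), p(N) = (0.7200, 0.2400, 0.0400).
H(M|N) = Σ p(N) · H(M|N=·).
  N=1: p=0.7200, H(M|N=1) = 0.7642
  N=2: p=0.2400, H(M|N=2) = 0.2499
  N=3: p=0.0400, H(M|N=3) = 1.0000
Weighted sum = 0.650 bits.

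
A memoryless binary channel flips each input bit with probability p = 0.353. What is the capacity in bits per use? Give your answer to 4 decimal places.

0.0633 bits

Binary symmetric channel: C = 1 − h₂(ε) where h₂ is the binary entropy function.
h₂(0.353) = −0.353·log₂0.353 − 0.647·log₂0.647 = 0.9367.
C = 1 − 0.9367 = 0.0633 bits per channel use.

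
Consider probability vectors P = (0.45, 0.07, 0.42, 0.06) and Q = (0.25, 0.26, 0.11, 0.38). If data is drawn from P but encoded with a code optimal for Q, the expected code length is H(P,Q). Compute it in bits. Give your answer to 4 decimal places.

H(P,Q) = −Σ p·log₂ q.
  −0.45·log₂(0.25) = 0.90000
  −0.07·log₂(0.26) = 0.13604
  −0.42·log₂(0.11) = 1.33746
  −0.06·log₂(0.38) = 0.08376
H(P,Q) = 2.4573 bits.

2.4573 bits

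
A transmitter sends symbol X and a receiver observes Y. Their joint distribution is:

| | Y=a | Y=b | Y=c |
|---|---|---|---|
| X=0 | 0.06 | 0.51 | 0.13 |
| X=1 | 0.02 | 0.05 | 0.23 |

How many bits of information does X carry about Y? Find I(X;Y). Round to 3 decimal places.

Marginals: p(X) = (0.7000, 0.3000), p(Y) = (0.0800, 0.5600, 0.3600).
I(X;Y) = Σ p(x,y)·log₂[p(x,y)/(p(x)p(y))].
  (0,a): 0.06·log₂(1.0714) = 0.0060
  (0,b): 0.51·log₂(1.3010) = 0.1936
  (0,c): 0.13·log₂(0.5159) = -0.1241
  (1,a): 0.02·log₂(0.8333) = -0.0053
  (1,b): 0.05·log₂(0.2976) = -0.0874
  (1,c): 0.23·log₂(2.1296) = 0.2508
Sum = 0.234 bits.

0.234 bits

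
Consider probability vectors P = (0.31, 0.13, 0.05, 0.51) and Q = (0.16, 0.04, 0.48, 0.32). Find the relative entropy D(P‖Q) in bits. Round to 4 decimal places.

D(P‖Q) = Σ p·log₂(p/q).
  0.31·log₂(0.31/0.16) = 0.29580
  0.13·log₂(0.13/0.04) = 0.22106
  0.05·log₂(0.05/0.48) = -0.16315
  0.51·log₂(0.51/0.32) = 0.34294
D(P‖Q) = 0.6966 bits.

0.6966 bits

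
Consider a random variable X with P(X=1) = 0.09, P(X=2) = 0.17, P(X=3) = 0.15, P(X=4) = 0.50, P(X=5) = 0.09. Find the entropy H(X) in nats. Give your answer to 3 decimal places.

1.366 nats

H(X) = −Σ p·ln p.
  −(0.09)·ln(0.09) = 0.2167
  −(0.17)·ln(0.17) = 0.3012
  −(0.15)·ln(0.15) = 0.2846
  −(0.50)·ln(0.50) = 0.3466
  −(0.09)·ln(0.09) = 0.2167
Sum: 0.2167 + 0.3012 + 0.2846 + 0.3466 + 0.2167 = 1.366 nats.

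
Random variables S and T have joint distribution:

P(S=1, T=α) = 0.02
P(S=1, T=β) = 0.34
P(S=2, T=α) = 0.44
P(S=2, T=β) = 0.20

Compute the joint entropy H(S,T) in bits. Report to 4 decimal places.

1.6276 bits

H(S,T) = −Σ p(x,y)·log₂ p(x,y) over all 4 cells.
  cell (1,α): −0.02·log₂0.02 = 0.11288
  cell (1,β): −0.34·log₂0.34 = 0.52917
  cell (2,α): −0.44·log₂0.44 = 0.52115
  cell (2,β): −0.20·log₂0.20 = 0.46439
Sum = 1.6276 bits.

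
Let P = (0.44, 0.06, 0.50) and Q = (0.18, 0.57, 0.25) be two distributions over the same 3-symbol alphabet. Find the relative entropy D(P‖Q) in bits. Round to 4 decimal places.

D(P‖Q) = Σ p·log₂(p/q).
  0.44·log₂(0.44/0.18) = 0.56738
  0.06·log₂(0.06/0.57) = -0.19488
  0.50·log₂(0.50/0.25) = 0.50000
D(P‖Q) = 0.8725 bits.

0.8725 bits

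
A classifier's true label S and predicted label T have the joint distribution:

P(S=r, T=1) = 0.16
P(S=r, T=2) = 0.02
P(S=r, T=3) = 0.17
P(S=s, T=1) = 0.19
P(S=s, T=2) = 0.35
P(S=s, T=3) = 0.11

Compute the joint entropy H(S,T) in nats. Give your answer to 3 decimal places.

1.598 nats

H(S,T) = −Σ p(x,y)·ln p(x,y) over all 6 cells.
  cell (r,1): −0.16·ln0.16 = 0.2932
  cell (r,2): −0.02·ln0.02 = 0.0782
  cell (r,3): −0.17·ln0.17 = 0.3012
  cell (s,1): −0.19·ln0.19 = 0.3155
  cell (s,2): −0.35·ln0.35 = 0.3674
  cell (s,3): −0.11·ln0.11 = 0.2428
Sum = 1.598 nats.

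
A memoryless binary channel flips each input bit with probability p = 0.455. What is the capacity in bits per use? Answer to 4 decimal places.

0.0059 bits

Binary symmetric channel: C = 1 − h₂(ε) where h₂ is the binary entropy function.
h₂(0.455) = −0.455·log₂0.455 − 0.545·log₂0.545 = 0.9941.
C = 1 − 0.9941 = 0.0059 bits per channel use.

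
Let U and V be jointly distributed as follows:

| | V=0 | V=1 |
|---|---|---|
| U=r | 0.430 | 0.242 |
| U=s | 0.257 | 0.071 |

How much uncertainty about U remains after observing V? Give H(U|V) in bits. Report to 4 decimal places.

0.8970 bits

Chain rule: H(U|V) = H(U,V) − H(V).
Marginals: p(U) = (0.6720, 0.3280), p(V) = (0.6870, 0.3130).
H(U,V) = 1.7936 bits; H(V) = 0.8966 bits.
H(U|V) = 1.7936 − 0.8966 = 0.8970 bits.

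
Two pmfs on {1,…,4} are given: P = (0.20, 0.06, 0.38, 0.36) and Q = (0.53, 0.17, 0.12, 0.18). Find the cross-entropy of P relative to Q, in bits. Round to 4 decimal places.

2.3896 bits

H(P,Q) = −Σ p·log₂ q.
  −0.20·log₂(0.53) = 0.18319
  −0.06·log₂(0.17) = 0.15338
  −0.38·log₂(0.12) = 1.16238
  −0.36·log₂(0.18) = 0.89062
H(P,Q) = 2.3896 bits.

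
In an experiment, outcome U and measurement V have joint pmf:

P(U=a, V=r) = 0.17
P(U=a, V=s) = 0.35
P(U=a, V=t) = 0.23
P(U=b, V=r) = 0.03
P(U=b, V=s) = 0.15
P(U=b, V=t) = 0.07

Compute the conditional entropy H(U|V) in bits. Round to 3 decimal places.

Chain rule: H(U|V) = H(U,V) − H(V).
Marginals: p(U) = (0.7500, 0.2500), p(V) = (0.2000, 0.5000, 0.3000).
H(U,V) = 2.2832 bits; H(V) = 1.4855 bits.
H(U|V) = 2.2832 − 1.4855 = 0.798 bits.

0.798 bits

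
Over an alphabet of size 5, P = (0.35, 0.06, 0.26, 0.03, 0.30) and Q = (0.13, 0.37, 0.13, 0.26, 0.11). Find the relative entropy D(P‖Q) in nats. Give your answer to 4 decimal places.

0.6539 nats

D(P‖Q) = Σ p·ln(p/q).
  0.35·ln(0.35/0.13) = 0.34664
  0.06·ln(0.06/0.37) = -0.10915
  0.26·ln(0.26/0.13) = 0.18022
  0.03·ln(0.03/0.26) = -0.06478
  0.30·ln(0.30/0.11) = 0.30099
D(P‖Q) = 0.6539 nats.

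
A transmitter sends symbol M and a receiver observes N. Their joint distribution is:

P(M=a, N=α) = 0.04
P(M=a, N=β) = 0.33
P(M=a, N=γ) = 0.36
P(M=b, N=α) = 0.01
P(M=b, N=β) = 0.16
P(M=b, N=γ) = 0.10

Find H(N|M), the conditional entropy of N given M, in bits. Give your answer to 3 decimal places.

1.224 bits

Marginals: p(M) = (0.7300, 0.2700), p(N) = (0.0500, 0.4900, 0.4600).
H(N|M) = Σ p(M) · H(N|M=·).
  M=a: p=0.7300, H(N|M=a) = 1.2503
  M=b: p=0.2700, H(N|M=b) = 1.1542
Weighted sum = 1.224 bits.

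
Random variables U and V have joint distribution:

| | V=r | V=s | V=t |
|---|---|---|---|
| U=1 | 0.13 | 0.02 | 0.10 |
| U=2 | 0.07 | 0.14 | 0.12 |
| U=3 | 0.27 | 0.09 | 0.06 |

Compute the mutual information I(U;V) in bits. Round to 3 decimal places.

0.153 bits

Marginals: p(U) = (0.2500, 0.3300, 0.4200), p(V) = (0.4700, 0.2500, 0.2800).
I(U;V) = H(U) + H(V) − H(U,V).
H(U) = 1.5535, H(V) = 1.5262, H(U,V) = 2.9267.
I(U;V) = 1.5535 + 1.5262 − 2.9267 = 0.153 bits.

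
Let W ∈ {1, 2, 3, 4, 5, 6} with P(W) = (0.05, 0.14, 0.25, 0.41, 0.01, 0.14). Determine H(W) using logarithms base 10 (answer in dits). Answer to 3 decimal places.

0.633 dits

H(W) = −Σ p·log₁₀ p.
  −(0.05)·log₁₀(0.05) = 0.0651
  −(0.14)·log₁₀(0.14) = 0.1195
  −(0.25)·log₁₀(0.25) = 0.1505
  −(0.41)·log₁₀(0.41) = 0.1588
  −(0.01)·log₁₀(0.01) = 0.0200
  −(0.14)·log₁₀(0.14) = 0.1195
Sum: 0.0651 + 0.1195 + 0.1505 + 0.1588 + 0.0200 + 0.1195 = 0.633 dits.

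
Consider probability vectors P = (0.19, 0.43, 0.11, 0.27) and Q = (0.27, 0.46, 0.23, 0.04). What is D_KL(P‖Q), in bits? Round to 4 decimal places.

D(P‖Q) = Σ p·log₂(p/q).
  0.19·log₂(0.19/0.27) = -0.09632
  0.43·log₂(0.43/0.46) = -0.04184
  0.11·log₂(0.11/0.23) = -0.11705
  0.27·log₂(0.27/0.04) = 0.74382
D(P‖Q) = 0.4886 bits.

0.4886 bits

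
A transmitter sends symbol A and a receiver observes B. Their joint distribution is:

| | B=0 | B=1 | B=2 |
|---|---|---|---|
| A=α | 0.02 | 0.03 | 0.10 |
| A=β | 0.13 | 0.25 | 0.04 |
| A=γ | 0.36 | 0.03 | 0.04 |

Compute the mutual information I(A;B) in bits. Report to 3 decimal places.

Marginals: p(A) = (0.1500, 0.4200, 0.4300), p(B) = (0.5100, 0.3100, 0.1800).
I(A;B) = H(A) + H(B) − H(A,B).
H(A) = 1.4598, H(B) = 1.4645, H(A,B) = 2.5334.
I(A;B) = 1.4598 + 1.4645 − 2.5334 = 0.391 bits.

0.391 bits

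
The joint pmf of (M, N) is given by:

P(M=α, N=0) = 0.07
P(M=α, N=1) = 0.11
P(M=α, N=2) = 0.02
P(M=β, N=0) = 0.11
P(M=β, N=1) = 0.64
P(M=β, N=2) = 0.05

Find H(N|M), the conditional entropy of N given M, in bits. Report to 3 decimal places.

Marginals: p(M) = (0.2000, 0.8000), p(N) = (0.1800, 0.7500, 0.0700).
H(N|M) = Σ p(M) · H(N|M=·).
  M=α: p=0.2000, H(N|M=α) = 1.3367
  M=β: p=0.8000, H(N|M=β) = 0.9011
Weighted sum = 0.988 bits.

0.988 bits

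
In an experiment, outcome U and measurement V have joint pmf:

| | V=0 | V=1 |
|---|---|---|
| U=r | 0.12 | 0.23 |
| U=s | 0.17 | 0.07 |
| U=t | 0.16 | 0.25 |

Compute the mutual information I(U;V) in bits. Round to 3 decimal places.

Marginals: p(U) = (0.3500, 0.2400, 0.4100), p(V) = (0.4500, 0.5500).
I(U;V) = H(U) + H(V) − H(U,V).
H(U) = 1.5516, H(V) = 0.9928, H(U,V) = 2.4809.
I(U;V) = 1.5516 + 0.9928 − 2.4809 = 0.064 bits.

0.064 bits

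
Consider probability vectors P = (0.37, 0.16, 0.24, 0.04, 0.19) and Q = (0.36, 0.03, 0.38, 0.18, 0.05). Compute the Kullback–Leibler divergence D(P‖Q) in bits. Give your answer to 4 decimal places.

D(P‖Q) = Σ p·log₂(p/q).
  0.37·log₂(0.37/0.36) = 0.01463
  0.16·log₂(0.16/0.03) = 0.38641
  0.24·log₂(0.24/0.38) = -0.15911
  0.04·log₂(0.04/0.18) = -0.08680
  0.19·log₂(0.19/0.05) = 0.36594
D(P‖Q) = 0.5211 bits.

0.5211 bits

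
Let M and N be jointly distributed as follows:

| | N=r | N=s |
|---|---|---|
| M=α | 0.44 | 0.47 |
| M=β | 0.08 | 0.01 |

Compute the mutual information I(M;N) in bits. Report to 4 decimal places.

Marginals: p(M) = (0.9100, 0.0900), p(N) = (0.5200, 0.4800).
I(M;N) = H(M) + H(N) − H(M,N).
H(M) = 0.4365, H(N) = 0.9988, H(M,N) = 1.3910.
I(M;N) = 0.4365 + 0.9988 − 1.3910 = 0.0443 bits.

0.0443 bits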